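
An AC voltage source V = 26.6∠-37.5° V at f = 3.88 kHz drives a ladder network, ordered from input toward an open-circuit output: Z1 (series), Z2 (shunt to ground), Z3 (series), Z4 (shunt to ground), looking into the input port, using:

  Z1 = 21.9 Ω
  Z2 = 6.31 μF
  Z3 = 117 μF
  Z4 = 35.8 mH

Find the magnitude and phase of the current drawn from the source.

Step 1 — Angular frequency: ω = 2π·f = 2π·3880 = 2.438e+04 rad/s.
Step 2 — Component impedances:
  Z1: Z = R = 21.9 Ω
  Z2: Z = 1/(jωC) = -j/(ω·C) = 0 - j6.501 Ω
  Z3: Z = 1/(jωC) = -j/(ω·C) = 0 - j0.3506 Ω
  Z4: Z = jωL = j·2.438e+04·0.0358 = 0 + j872.8 Ω
Step 3 — Ladder network (open output): work backward from the far end, alternating series and parallel combinations. Z_in = 21.9 - j6.549 Ω = 22.86∠-16.6° Ω.
Step 4 — Source phasor: V = 26.6∠-37.5° V = 21.1 - j16.19 V.
Step 5 — Ohm's law: I = V / Z_total = (21.1 - j16.19) / (21.9 - j6.549) = 1.087 - j0.4142 A.
Step 6 — Convert to polar: |I| = 1.164 A, ∠I = -20.9°.

I = 1.164∠-20.9° A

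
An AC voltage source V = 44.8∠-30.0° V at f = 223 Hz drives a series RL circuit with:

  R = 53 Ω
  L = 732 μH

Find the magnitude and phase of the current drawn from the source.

Step 1 — Angular frequency: ω = 2π·f = 2π·223 = 1401 rad/s.
Step 2 — Component impedances:
  R: Z = R = 53 Ω
  L: Z = jωL = j·1401·0.000732 = 0 + j1.026 Ω
Step 3 — Series combination: Z_total = R + L = 53 + j1.026 Ω = 53.01∠1.1° Ω.
Step 4 — Source phasor: V = 44.8∠-30.0° V = 38.8 - j22.4 V.
Step 5 — Ohm's law: I = V / Z_total = (38.8 - j22.4) / (53 + j1.026) = 0.7236 - j0.4366 A.
Step 6 — Convert to polar: |I| = 0.8451 A, ∠I = -31.1°.

I = 0.8451∠-31.1° A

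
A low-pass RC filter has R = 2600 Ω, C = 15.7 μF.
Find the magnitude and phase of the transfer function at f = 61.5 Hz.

Step 1 — Angular frequency: ω = 2π·61.5 = 386.4 rad/s.
Step 2 — Transfer function: H(jω) = 1/(1 + jωRC).
Step 3 — Denominator: 1 + jωRC = 1 + j·386.4·2600·1.57e-05 = 1 + j15.77.
Step 4 — H = 0.004003 - j0.06314.
Step 5 — Magnitude: |H| = 0.06327 (-24.0 dB); phase: φ = -86.4°.

|H| = 0.06327 (-24.0 dB), φ = -86.4°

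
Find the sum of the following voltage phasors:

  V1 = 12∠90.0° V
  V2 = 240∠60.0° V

Step 1 — Convert each phasor to rectangular form:
  V1 = 12·(cos(90.0°) + j·sin(90.0°)) = 0 + j12 V
  V2 = 240·(cos(60.0°) + j·sin(60.0°)) = 120 + j207.8 V
Step 2 — Sum components: V_total = 120 + j219.8 V.
Step 3 — Convert to polar: |V_total| = 250.5 V, ∠V_total = 61.4°.

V_total = 250.5∠61.4° V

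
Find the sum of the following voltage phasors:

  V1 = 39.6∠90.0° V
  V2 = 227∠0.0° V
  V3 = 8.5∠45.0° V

Step 1 — Convert each phasor to rectangular form:
  V1 = 39.6·(cos(90.0°) + j·sin(90.0°)) = 0 + j39.6 V
  V2 = 227·(cos(0.0°) + j·sin(0.0°)) = 227 V
  V3 = 8.5·(cos(45.0°) + j·sin(45.0°)) = 6.01 + j6.01 V
Step 2 — Sum components: V_total = 233 + j45.61 V.
Step 3 — Convert to polar: |V_total| = 237.4 V, ∠V_total = 11.1°.

V_total = 237.4∠11.1° V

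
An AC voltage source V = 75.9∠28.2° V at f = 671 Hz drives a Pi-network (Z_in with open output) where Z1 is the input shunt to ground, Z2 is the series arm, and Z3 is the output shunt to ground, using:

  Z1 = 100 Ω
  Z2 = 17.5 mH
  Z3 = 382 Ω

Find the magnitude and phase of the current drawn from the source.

Step 1 — Angular frequency: ω = 2π·f = 2π·671 = 4216 rad/s.
Step 2 — Component impedances:
  Z1: Z = R = 100 Ω
  Z2: Z = jωL = j·4216·0.0175 = 0 + j73.78 Ω
  Z3: Z = R = 382 Ω
Step 3 — With open output, the series arm Z2 and the output shunt Z3 appear in series to ground: Z2 + Z3 = 382 + j73.78 Ω.
Step 4 — Parallel with input shunt Z1: Z_in = Z1 || (Z2 + Z3) = 79.73 + j3.103 Ω = 79.79∠2.2° Ω.
Step 5 — Source phasor: V = 75.9∠28.2° V = 66.89 + j35.87 V.
Step 6 — Ohm's law: I = V / Z_total = (66.89 + j35.87) / (79.73 + j3.103) = 0.8552 + j0.4166 A.
Step 7 — Convert to polar: |I| = 0.9513 A, ∠I = 26.0°.

I = 0.9513∠26.0° A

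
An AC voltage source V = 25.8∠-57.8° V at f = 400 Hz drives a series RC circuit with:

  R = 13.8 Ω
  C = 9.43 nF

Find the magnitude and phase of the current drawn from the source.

Step 1 — Angular frequency: ω = 2π·f = 2π·400 = 2513 rad/s.
Step 2 — Component impedances:
  R: Z = R = 13.8 Ω
  C: Z = 1/(jωC) = -j/(ω·C) = 0 - j4.219e+04 Ω
Step 3 — Series combination: Z_total = R + C = 13.8 - j4.219e+04 Ω = 4.219e+04∠-90.0° Ω.
Step 4 — Source phasor: V = 25.8∠-57.8° V = 13.75 - j21.83 V.
Step 5 — Ohm's law: I = V / Z_total = (13.75 - j21.83) / (13.8 - j4.219e+04) = 0.0005175 + j0.0003257 A.
Step 6 — Convert to polar: |I| = 0.0006115 A, ∠I = 32.2°.

I = 0.0006115∠32.2° A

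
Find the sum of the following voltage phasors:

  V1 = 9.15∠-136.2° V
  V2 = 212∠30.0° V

Step 1 — Convert each phasor to rectangular form:
  V1 = 9.15·(cos(-136.2°) + j·sin(-136.2°)) = -6.604 - j6.333 V
  V2 = 212·(cos(30.0°) + j·sin(30.0°)) = 183.6 + j106 V
Step 2 — Sum components: V_total = 177 + j99.67 V.
Step 3 — Convert to polar: |V_total| = 203.1 V, ∠V_total = 29.4°.

V_total = 203.1∠29.4° V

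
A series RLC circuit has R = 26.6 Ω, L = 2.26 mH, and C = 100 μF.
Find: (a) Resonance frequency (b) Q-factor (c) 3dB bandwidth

Step 1 — Resonance: ω₀ = 1/√(LC) = 1/√(0.00226·0.0001) = 2104 rad/s.
Step 2 — f₀ = ω₀/(2π) = 334.8 Hz.
Step 3 — Series Q: Q = ω₀L/R = 2104·0.00226/26.6 = 0.1787.
Step 4 — Bandwidth: Δω = ω₀/Q = 1.177e+04 rad/s; BW = Δω/(2π) = 1873 Hz.

(a) f₀ = 334.8 Hz  (b) Q = 0.1787  (c) BW = 1873 Hz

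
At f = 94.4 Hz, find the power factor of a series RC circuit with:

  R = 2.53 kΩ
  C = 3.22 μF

Step 1 — Angular frequency: ω = 2π·f = 2π·94.4 = 593.1 rad/s.
Step 2 — Component impedances:
  R: Z = R = 2530 Ω
  C: Z = 1/(jωC) = -j/(ω·C) = 0 - j523.6 Ω
Step 3 — Series combination: Z_total = R + C = 2530 - j523.6 Ω = 2584∠-11.7° Ω.
Step 4 — Power factor: PF = cos(φ) = Re(Z)/|Z| = 2530/2583.61 = 0.9792.
Step 5 — Type: Im(Z) = -523.6 ⇒ leading (phase φ = -11.7°).

PF = 0.9792 (leading, φ = -11.7°)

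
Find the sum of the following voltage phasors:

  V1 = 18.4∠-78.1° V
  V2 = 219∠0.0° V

Step 1 — Convert each phasor to rectangular form:
  V1 = 18.4·(cos(-78.1°) + j·sin(-78.1°)) = 3.794 - j18 V
  V2 = 219·(cos(0.0°) + j·sin(0.0°)) = 219 V
Step 2 — Sum components: V_total = 222.8 - j18 V.
Step 3 — Convert to polar: |V_total| = 223.5 V, ∠V_total = -4.6°.

V_total = 223.5∠-4.6° V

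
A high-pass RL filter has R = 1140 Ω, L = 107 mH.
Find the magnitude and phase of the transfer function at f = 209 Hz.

Step 1 — Angular frequency: ω = 2π·209 = 1313 rad/s.
Step 2 — Transfer function: H(jω) = jωL/(R + jωL).
Step 3 — Numerator jωL = j·140.5; denominator R + jωL = 1140 + j140.5.
Step 4 — H = 0.01496 + j0.1214.
Step 5 — Magnitude: |H| = 0.1223 (-18.2 dB); phase: φ = 83.0°.

|H| = 0.1223 (-18.2 dB), φ = 83.0°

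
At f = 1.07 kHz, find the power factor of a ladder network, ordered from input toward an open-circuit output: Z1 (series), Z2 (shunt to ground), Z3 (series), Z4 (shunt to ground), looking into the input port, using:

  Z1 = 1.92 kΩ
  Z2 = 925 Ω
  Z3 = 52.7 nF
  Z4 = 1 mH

Step 1 — Angular frequency: ω = 2π·f = 2π·1070 = 6723 rad/s.
Step 2 — Component impedances:
  Z1: Z = R = 1920 Ω
  Z2: Z = R = 925 Ω
  Z3: Z = 1/(jωC) = -j/(ω·C) = 0 - j2822 Ω
  Z4: Z = jωL = j·6723·0.001 = 0 + j6.723 Ω
Step 3 — Ladder network (open output): work backward from the far end, alternating series and parallel combinations. Z_in = 2755 - j274.3 Ω = 2769∠-5.7° Ω.
Step 4 — Power factor: PF = cos(φ) = Re(Z)/|Z| = 2754.9/2768.5 = 0.9951.
Step 5 — Type: Im(Z) = -274.3 ⇒ leading (phase φ = -5.7°).

PF = 0.9951 (leading, φ = -5.7°)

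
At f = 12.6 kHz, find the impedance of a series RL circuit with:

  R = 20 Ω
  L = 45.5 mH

Step 1 — Angular frequency: ω = 2π·f = 2π·1.26e+04 = 7.917e+04 rad/s.
Step 2 — Component impedances:
  R: Z = R = 20 Ω
  L: Z = jωL = j·7.917e+04·0.0455 = 0 + j3602 Ω
Step 3 — Series combination: Z_total = R + L = 20 + j3602 Ω = 3602∠89.7° Ω.

Z = 20 + j3602 Ω = 3602∠89.7° Ω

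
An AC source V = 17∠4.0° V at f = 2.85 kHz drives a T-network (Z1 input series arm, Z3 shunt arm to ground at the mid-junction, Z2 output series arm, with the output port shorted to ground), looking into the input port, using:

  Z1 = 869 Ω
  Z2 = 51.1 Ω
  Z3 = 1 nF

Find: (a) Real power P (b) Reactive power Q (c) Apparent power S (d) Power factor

Step 1 — Angular frequency: ω = 2π·f = 2π·2850 = 1.791e+04 rad/s.
Step 2 — Component impedances:
  Z1: Z = R = 869 Ω
  Z2: Z = R = 51.1 Ω
  Z3: Z = 1/(jωC) = -j/(ω·C) = 0 - j5.584e+04 Ω
Step 3 — With the output port shorted to ground, the output series arm Z2 runs from the junction to ground; the shunt arm Z3 also runs from the junction to ground. They appear in parallel: Z3 || Z2 = 51.1 - j0.04676 Ω.
Step 4 — Series with input arm Z1: Z_in = Z1 + (Z3 || Z2) = 920.1 - j0.04676 Ω = 920.1∠-0.0° Ω.
Step 5 — Source phasor: V = 17∠4.0° V = 16.96 + j1.186 V.
Step 6 — Current: I = V / Z = 0.01843 + j0.00129 A = 0.01848∠4.0° A.
Step 7 — Complex power: S = V·I* = 0.3141 - j1.596e-05 VA.
Step 8 — Real power: P = Re(S) = 0.3141 W.
Step 9 — Reactive power: Q = Im(S) = -1.596e-05 VAR.
Step 10 — Apparent power: |S| = 0.3141 VA.
Step 11 — Power factor: PF = P/|S| = 1 (leading).

(a) P = 0.3141 W  (b) Q = -1.596e-05 VAR  (c) S = 0.3141 VA  (d) PF = 1 (leading)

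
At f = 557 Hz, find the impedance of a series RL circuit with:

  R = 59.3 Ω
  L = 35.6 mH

Step 1 — Angular frequency: ω = 2π·f = 2π·557 = 3500 rad/s.
Step 2 — Component impedances:
  R: Z = R = 59.3 Ω
  L: Z = jωL = j·3500·0.0356 = 0 + j124.6 Ω
Step 3 — Series combination: Z_total = R + L = 59.3 + j124.6 Ω = 138∠64.5° Ω.

Z = 59.3 + j124.6 Ω = 138∠64.5° Ω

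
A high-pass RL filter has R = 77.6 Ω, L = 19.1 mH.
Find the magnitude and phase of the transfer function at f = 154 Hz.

Step 1 — Angular frequency: ω = 2π·154 = 967.6 rad/s.
Step 2 — Transfer function: H(jω) = jωL/(R + jωL).
Step 3 — Numerator jωL = j·18.48; denominator R + jωL = 77.6 + j18.48.
Step 4 — H = 0.05368 + j0.2254.
Step 5 — Magnitude: |H| = 0.2317 (-12.7 dB); phase: φ = 76.6°.

|H| = 0.2317 (-12.7 dB), φ = 76.6°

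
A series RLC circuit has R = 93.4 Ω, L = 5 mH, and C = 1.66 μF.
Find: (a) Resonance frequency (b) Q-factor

Step 1 — Resonance condition Im(Z)=0 gives ω₀ = 1/√(LC).
Step 2 — ω₀ = 1/√(0.005·1.66e-06) = 1.098e+04 rad/s.
Step 3 — f₀ = ω₀/(2π) = 1747 Hz.
Step 4 — Series Q: Q = ω₀L/R = 1.098e+04·0.005/93.4 = 0.5876.

(a) f₀ = 1747 Hz  (b) Q = 0.5876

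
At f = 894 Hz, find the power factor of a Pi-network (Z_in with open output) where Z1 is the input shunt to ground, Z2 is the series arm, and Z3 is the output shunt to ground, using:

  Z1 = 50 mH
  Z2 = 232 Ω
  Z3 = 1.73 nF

Step 1 — Angular frequency: ω = 2π·f = 2π·894 = 5617 rad/s.
Step 2 — Component impedances:
  Z1: Z = jωL = j·5617·0.05 = 0 + j280.9 Ω
  Z2: Z = R = 232 Ω
  Z3: Z = 1/(jωC) = -j/(ω·C) = 0 - j1.029e+05 Ω
Step 3 — With open output, the series arm Z2 and the output shunt Z3 appear in series to ground: Z2 + Z3 = 232 - j1.029e+05 Ω.
Step 4 — Parallel with input shunt Z1: Z_in = Z1 || (Z2 + Z3) = 0.001738 + j281.6 Ω = 281.6∠90.0° Ω.
Step 5 — Power factor: PF = cos(φ) = Re(Z)/|Z| = 0.0017376/281.63 = 6.17e-06.
Step 6 — Type: Im(Z) = 281.6 ⇒ lagging (phase φ = 90.0°).

PF = 6.17e-06 (lagging, φ = 90.0°)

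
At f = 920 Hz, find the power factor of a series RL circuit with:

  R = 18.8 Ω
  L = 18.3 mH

Step 1 — Angular frequency: ω = 2π·f = 2π·920 = 5781 rad/s.
Step 2 — Component impedances:
  R: Z = R = 18.8 Ω
  L: Z = jωL = j·5781·0.0183 = 0 + j105.8 Ω
Step 3 — Series combination: Z_total = R + L = 18.8 + j105.8 Ω = 107.4∠79.9° Ω.
Step 4 — Power factor: PF = cos(φ) = Re(Z)/|Z| = 18.8/107.4 = 0.175.
Step 5 — Type: Im(Z) = 105.8 ⇒ lagging (phase φ = 79.9°).

PF = 0.175 (lagging, φ = 79.9°)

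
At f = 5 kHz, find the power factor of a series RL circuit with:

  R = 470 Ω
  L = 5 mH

Step 1 — Angular frequency: ω = 2π·f = 2π·5000 = 3.142e+04 rad/s.
Step 2 — Component impedances:
  R: Z = R = 470 Ω
  L: Z = jωL = j·3.142e+04·0.005 = 0 + j157.1 Ω
Step 3 — Series combination: Z_total = R + L = 470 + j157.1 Ω = 495.6∠18.5° Ω.
Step 4 — Power factor: PF = cos(φ) = Re(Z)/|Z| = 470/495.55 = 0.9484.
Step 5 — Type: Im(Z) = 157.1 ⇒ lagging (phase φ = 18.5°).

PF = 0.9484 (lagging, φ = 18.5°)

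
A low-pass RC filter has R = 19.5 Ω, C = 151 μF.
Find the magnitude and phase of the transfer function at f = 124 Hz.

Step 1 — Angular frequency: ω = 2π·124 = 779.1 rad/s.
Step 2 — Transfer function: H(jω) = 1/(1 + jωRC).
Step 3 — Denominator: 1 + jωRC = 1 + j·779.1·19.5·0.000151 = 1 + j2.294.
Step 4 — H = 0.1597 - j0.3663.
Step 5 — Magnitude: |H| = 0.3996 (-8.0 dB); phase: φ = -66.4°.

|H| = 0.3996 (-8.0 dB), φ = -66.4°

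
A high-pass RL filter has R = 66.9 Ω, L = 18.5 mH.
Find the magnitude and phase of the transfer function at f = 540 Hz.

Step 1 — Angular frequency: ω = 2π·540 = 3393 rad/s.
Step 2 — Transfer function: H(jω) = jωL/(R + jωL).
Step 3 — Numerator jωL = j·62.77; denominator R + jωL = 66.9 + j62.77.
Step 4 — H = 0.4682 + j0.499.
Step 5 — Magnitude: |H| = 0.6842 (-3.3 dB); phase: φ = 46.8°.

|H| = 0.6842 (-3.3 dB), φ = 46.8°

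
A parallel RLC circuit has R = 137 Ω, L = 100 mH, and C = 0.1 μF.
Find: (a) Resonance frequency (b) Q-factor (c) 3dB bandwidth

Step 1 — Resonance: ω₀ = 1/√(LC) = 1/√(0.1·1e-07) = 1e+04 rad/s.
Step 2 — f₀ = ω₀/(2π) = 1592 Hz.
Step 3 — Parallel Q: Q = R/(ω₀L) = 137/(1e+04·0.1) = 0.137.
Step 4 — Bandwidth: Δω = ω₀/Q = 7.299e+04 rad/s; BW = Δω/(2π) = 1.162e+04 Hz.

(a) f₀ = 1592 Hz  (b) Q = 0.137  (c) BW = 1.162e+04 Hz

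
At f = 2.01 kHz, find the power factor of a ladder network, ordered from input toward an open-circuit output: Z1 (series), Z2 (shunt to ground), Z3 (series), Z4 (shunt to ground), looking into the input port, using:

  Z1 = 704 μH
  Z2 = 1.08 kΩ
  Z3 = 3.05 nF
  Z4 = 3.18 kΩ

Step 1 — Angular frequency: ω = 2π·f = 2π·2010 = 1.263e+04 rad/s.
Step 2 — Component impedances:
  Z1: Z = jωL = j·1.263e+04·0.000704 = 0 + j8.891 Ω
  Z2: Z = R = 1080 Ω
  Z3: Z = 1/(jωC) = -j/(ω·C) = 0 - j2.596e+04 Ω
  Z4: Z = R = 3180 Ω
Step 3 — Ladder network (open output): work backward from the far end, alternating series and parallel combinations. Z_in = 1073 - j34.86 Ω = 1073∠-1.9° Ω.
Step 4 — Power factor: PF = cos(φ) = Re(Z)/|Z| = 1072.82/1073.39 = 0.9995.
Step 5 — Type: Im(Z) = -34.86 ⇒ leading (phase φ = -1.9°).

PF = 0.9995 (leading, φ = -1.9°)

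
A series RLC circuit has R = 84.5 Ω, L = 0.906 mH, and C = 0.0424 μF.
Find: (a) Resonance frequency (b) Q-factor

Step 1 — Resonance condition Im(Z)=0 gives ω₀ = 1/√(LC).
Step 2 — ω₀ = 1/√(0.000906·4.24e-08) = 1.613e+05 rad/s.
Step 3 — f₀ = ω₀/(2π) = 2.568e+04 Hz.
Step 4 — Series Q: Q = ω₀L/R = 1.613e+05·0.000906/84.5 = 1.73.

(a) f₀ = 2.568e+04 Hz  (b) Q = 1.73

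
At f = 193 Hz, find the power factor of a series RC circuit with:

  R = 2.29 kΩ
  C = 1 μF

Step 1 — Angular frequency: ω = 2π·f = 2π·193 = 1213 rad/s.
Step 2 — Component impedances:
  R: Z = R = 2290 Ω
  C: Z = 1/(jωC) = -j/(ω·C) = 0 - j824.6 Ω
Step 3 — Series combination: Z_total = R + C = 2290 - j824.6 Ω = 2434∠-19.8° Ω.
Step 4 — Power factor: PF = cos(φ) = Re(Z)/|Z| = 2290/2433.95 = 0.9409.
Step 5 — Type: Im(Z) = -824.6 ⇒ leading (phase φ = -19.8°).

PF = 0.9409 (leading, φ = -19.8°)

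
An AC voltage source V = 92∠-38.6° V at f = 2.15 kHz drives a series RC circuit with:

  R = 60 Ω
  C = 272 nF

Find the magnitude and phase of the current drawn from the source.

Step 1 — Angular frequency: ω = 2π·f = 2π·2150 = 1.351e+04 rad/s.
Step 2 — Component impedances:
  R: Z = R = 60 Ω
  C: Z = 1/(jωC) = -j/(ω·C) = 0 - j272.2 Ω
Step 3 — Series combination: Z_total = R + C = 60 - j272.2 Ω = 278.7∠-77.6° Ω.
Step 4 — Source phasor: V = 92∠-38.6° V = 71.9 - j57.4 V.
Step 5 — Ohm's law: I = V / Z_total = (71.9 - j57.4) / (60 - j272.2) = 0.2567 + j0.2076 A.
Step 6 — Convert to polar: |I| = 0.3301 A, ∠I = 39.0°.

I = 0.3301∠39.0° A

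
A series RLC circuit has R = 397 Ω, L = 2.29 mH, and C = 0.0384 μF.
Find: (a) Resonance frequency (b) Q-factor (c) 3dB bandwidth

Step 1 — Resonance: ω₀ = 1/√(LC) = 1/√(0.00229·3.84e-08) = 1.066e+05 rad/s.
Step 2 — f₀ = ω₀/(2π) = 1.697e+04 Hz.
Step 3 — Series Q: Q = ω₀L/R = 1.066e+05·0.00229/397 = 0.6151.
Step 4 — Bandwidth: Δω = ω₀/Q = 1.734e+05 rad/s; BW = Δω/(2π) = 2.759e+04 Hz.

(a) f₀ = 1.697e+04 Hz  (b) Q = 0.6151  (c) BW = 2.759e+04 Hz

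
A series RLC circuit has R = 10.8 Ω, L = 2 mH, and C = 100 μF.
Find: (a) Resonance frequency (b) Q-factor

Step 1 — Resonance condition Im(Z)=0 gives ω₀ = 1/√(LC).
Step 2 — ω₀ = 1/√(0.002·0.0001) = 2236 rad/s.
Step 3 — f₀ = ω₀/(2π) = 355.9 Hz.
Step 4 — Series Q: Q = ω₀L/R = 2236·0.002/10.8 = 0.4141.

(a) f₀ = 355.9 Hz  (b) Q = 0.4141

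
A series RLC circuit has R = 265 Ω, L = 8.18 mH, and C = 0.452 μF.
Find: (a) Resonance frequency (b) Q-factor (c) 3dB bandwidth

Step 1 — Resonance condition Im(Z)=0 gives ω₀ = 1/√(LC).
Step 2 — ω₀ = 1/√(0.00818·4.52e-07) = 1.645e+04 rad/s.
Step 3 — f₀ = ω₀/(2π) = 2617 Hz.
Step 4 — Series Q: Q = ω₀L/R = 1.645e+04·0.00818/265 = 0.5076.
Step 5 — 3dB bandwidth: Δω = ω₀/Q = 3.24e+04 rad/s; BW = Δω/(2π) = 5156 Hz.

(a) f₀ = 2617 Hz  (b) Q = 0.5076  (c) BW = 5156 Hz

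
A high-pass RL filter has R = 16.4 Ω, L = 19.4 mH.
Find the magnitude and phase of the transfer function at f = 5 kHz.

Step 1 — Angular frequency: ω = 2π·5000 = 3.142e+04 rad/s.
Step 2 — Transfer function: H(jω) = jωL/(R + jωL).
Step 3 — Numerator jωL = j·609.5; denominator R + jωL = 16.4 + j609.5.
Step 4 — H = 0.9993 + j0.02689.
Step 5 — Magnitude: |H| = 0.9996 (-0.0 dB); phase: φ = 1.5°.

|H| = 0.9996 (-0.0 dB), φ = 1.5°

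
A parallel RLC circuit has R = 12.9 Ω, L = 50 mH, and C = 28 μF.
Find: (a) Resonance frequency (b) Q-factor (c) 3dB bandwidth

Step 1 — Resonance: ω₀ = 1/√(LC) = 1/√(0.05·2.8e-05) = 845.2 rad/s.
Step 2 — f₀ = ω₀/(2π) = 134.5 Hz.
Step 3 — Parallel Q: Q = R/(ω₀L) = 12.9/(845.2·0.05) = 0.3053.
Step 4 — Bandwidth: Δω = ω₀/Q = 2769 rad/s; BW = Δω/(2π) = 440.6 Hz.

(a) f₀ = 134.5 Hz  (b) Q = 0.3053  (c) BW = 440.6 Hz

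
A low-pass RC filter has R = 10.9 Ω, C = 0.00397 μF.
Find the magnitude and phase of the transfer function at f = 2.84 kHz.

Step 1 — Angular frequency: ω = 2π·2840 = 1.784e+04 rad/s.
Step 2 — Transfer function: H(jω) = 1/(1 + jωRC).
Step 3 — Denominator: 1 + jωRC = 1 + j·1.784e+04·10.9·3.97e-09 = 1 + j0.0007722.
Step 4 — H = 1 - j0.0007722.
Step 5 — Magnitude: |H| = 1 (-0.0 dB); phase: φ = -0.0°.

|H| = 1 (-0.0 dB), φ = -0.0°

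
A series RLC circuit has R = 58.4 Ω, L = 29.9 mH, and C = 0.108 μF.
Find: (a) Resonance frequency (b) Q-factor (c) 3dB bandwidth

Step 1 — Resonance condition Im(Z)=0 gives ω₀ = 1/√(LC).
Step 2 — ω₀ = 1/√(0.0299·1.08e-07) = 1.76e+04 rad/s.
Step 3 — f₀ = ω₀/(2π) = 2801 Hz.
Step 4 — Series Q: Q = ω₀L/R = 1.76e+04·0.0299/58.4 = 9.01.
Step 5 — 3dB bandwidth: Δω = ω₀/Q = 1953 rad/s; BW = Δω/(2π) = 310.9 Hz.

(a) f₀ = 2801 Hz  (b) Q = 9.01  (c) BW = 310.9 Hz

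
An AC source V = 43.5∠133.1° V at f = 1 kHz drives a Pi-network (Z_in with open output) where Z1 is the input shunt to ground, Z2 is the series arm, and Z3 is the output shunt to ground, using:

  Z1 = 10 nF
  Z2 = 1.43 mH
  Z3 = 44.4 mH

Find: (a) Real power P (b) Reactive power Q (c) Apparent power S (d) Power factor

Step 1 — Angular frequency: ω = 2π·f = 2π·1000 = 6283 rad/s.
Step 2 — Component impedances:
  Z1: Z = 1/(jωC) = -j/(ω·C) = 0 - j1.592e+04 Ω
  Z2: Z = jωL = j·6283·0.00143 = 0 + j8.985 Ω
  Z3: Z = jωL = j·6283·0.0444 = 0 + j279 Ω
Step 3 — With open output, the series arm Z2 and the output shunt Z3 appear in series to ground: Z2 + Z3 = 0 + j288 Ω.
Step 4 — Parallel with input shunt Z1: Z_in = Z1 || (Z2 + Z3) = 0 + j293.3 Ω = 293.3∠90.0° Ω.
Step 5 — Source phasor: V = 43.5∠133.1° V = -29.72 + j31.76 V.
Step 6 — Current: I = V / Z = 0.1083 + j0.1014 A = 0.1483∠43.1° A.
Step 7 — Complex power: S = V·I* = 0 + j6.452 VA.
Step 8 — Real power: P = Re(S) = 0 W.
Step 9 — Reactive power: Q = Im(S) = 6.452 VAR.
Step 10 — Apparent power: |S| = 6.452 VA.
Step 11 — Power factor: PF = P/|S| = 0 (lagging).

(a) P = 0 W  (b) Q = 6.452 VAR  (c) S = 6.452 VA  (d) PF = 0 (lagging)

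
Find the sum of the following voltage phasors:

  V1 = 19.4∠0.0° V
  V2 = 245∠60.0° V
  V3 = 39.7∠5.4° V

Step 1 — Convert each phasor to rectangular form:
  V1 = 19.4·(cos(0.0°) + j·sin(0.0°)) = 19.4 V
  V2 = 245·(cos(60.0°) + j·sin(60.0°)) = 122.5 + j212.2 V
  V3 = 39.7·(cos(5.4°) + j·sin(5.4°)) = 39.52 + j3.736 V
Step 2 — Sum components: V_total = 181.4 + j215.9 V.
Step 3 — Convert to polar: |V_total| = 282 V, ∠V_total = 50.0°.

V_total = 282∠50.0° V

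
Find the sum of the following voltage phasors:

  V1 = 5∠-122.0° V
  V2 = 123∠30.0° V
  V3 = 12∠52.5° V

Step 1 — Convert each phasor to rectangular form:
  V1 = 5·(cos(-122.0°) + j·sin(-122.0°)) = -2.65 - j4.24 V
  V2 = 123·(cos(30.0°) + j·sin(30.0°)) = 106.5 + j61.5 V
  V3 = 12·(cos(52.5°) + j·sin(52.5°)) = 7.305 + j9.52 V
Step 2 — Sum components: V_total = 111.2 + j66.78 V.
Step 3 — Convert to polar: |V_total| = 129.7 V, ∠V_total = 31.0°.

V_total = 129.7∠31.0° V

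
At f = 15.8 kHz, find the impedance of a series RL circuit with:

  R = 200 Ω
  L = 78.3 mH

Step 1 — Angular frequency: ω = 2π·f = 2π·1.58e+04 = 9.927e+04 rad/s.
Step 2 — Component impedances:
  R: Z = R = 200 Ω
  L: Z = jωL = j·9.927e+04·0.0783 = 0 + j7773 Ω
Step 3 — Series combination: Z_total = R + L = 200 + j7773 Ω = 7776∠88.5° Ω.

Z = 200 + j7773 Ω = 7776∠88.5° Ω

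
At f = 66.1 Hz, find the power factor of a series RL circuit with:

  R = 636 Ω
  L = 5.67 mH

Step 1 — Angular frequency: ω = 2π·f = 2π·66.1 = 415.3 rad/s.
Step 2 — Component impedances:
  R: Z = R = 636 Ω
  L: Z = jωL = j·415.3·0.00567 = 0 + j2.355 Ω
Step 3 — Series combination: Z_total = R + L = 636 + j2.355 Ω = 636∠0.2° Ω.
Step 4 — Power factor: PF = cos(φ) = Re(Z)/|Z| = 636/636 = 1.
Step 5 — Type: Im(Z) = 2.355 ⇒ lagging (phase φ = 0.2°).

PF = 1 (lagging, φ = 0.2°)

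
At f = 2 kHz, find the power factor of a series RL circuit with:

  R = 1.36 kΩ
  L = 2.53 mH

Step 1 — Angular frequency: ω = 2π·f = 2π·2000 = 1.257e+04 rad/s.
Step 2 — Component impedances:
  R: Z = R = 1360 Ω
  L: Z = jωL = j·1.257e+04·0.00253 = 0 + j31.79 Ω
Step 3 — Series combination: Z_total = R + L = 1360 + j31.79 Ω = 1360∠1.3° Ω.
Step 4 — Power factor: PF = cos(φ) = Re(Z)/|Z| = 1360/1360.4 = 0.9997.
Step 5 — Type: Im(Z) = 31.79 ⇒ lagging (phase φ = 1.3°).

PF = 0.9997 (lagging, φ = 1.3°)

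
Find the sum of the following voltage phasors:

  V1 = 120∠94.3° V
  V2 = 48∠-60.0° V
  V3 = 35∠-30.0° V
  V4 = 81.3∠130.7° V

Step 1 — Convert each phasor to rectangular form:
  V1 = 120·(cos(94.3°) + j·sin(94.3°)) = -8.997 + j119.7 V
  V2 = 48·(cos(-60.0°) + j·sin(-60.0°)) = 24 - j41.57 V
  V3 = 35·(cos(-30.0°) + j·sin(-30.0°)) = 30.31 - j17.5 V
  V4 = 81.3·(cos(130.7°) + j·sin(130.7°)) = -53.02 + j61.64 V
Step 2 — Sum components: V_total = -7.702 + j122.2 V.
Step 3 — Convert to polar: |V_total| = 122.5 V, ∠V_total = 93.6°.

V_total = 122.5∠93.6° V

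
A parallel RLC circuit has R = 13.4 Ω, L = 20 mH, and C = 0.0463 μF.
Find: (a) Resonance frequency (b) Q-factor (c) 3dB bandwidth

Step 1 — Resonance: ω₀ = 1/√(LC) = 1/√(0.02·4.63e-08) = 3.286e+04 rad/s.
Step 2 — f₀ = ω₀/(2π) = 5230 Hz.
Step 3 — Parallel Q: Q = R/(ω₀L) = 13.4/(3.286e+04·0.02) = 0.02039.
Step 4 — Bandwidth: Δω = ω₀/Q = 1.612e+06 rad/s; BW = Δω/(2π) = 2.565e+05 Hz.

(a) f₀ = 5230 Hz  (b) Q = 0.02039  (c) BW = 2.565e+05 Hz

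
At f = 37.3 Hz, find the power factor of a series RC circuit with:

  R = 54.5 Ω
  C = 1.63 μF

Step 1 — Angular frequency: ω = 2π·f = 2π·37.3 = 234.4 rad/s.
Step 2 — Component impedances:
  R: Z = R = 54.5 Ω
  C: Z = 1/(jωC) = -j/(ω·C) = 0 - j2618 Ω
Step 3 — Series combination: Z_total = R + C = 54.5 - j2618 Ω = 2618∠-88.8° Ω.
Step 4 — Power factor: PF = cos(φ) = Re(Z)/|Z| = 54.5/2618 = 0.02082.
Step 5 — Type: Im(Z) = -2618 ⇒ leading (phase φ = -88.8°).

PF = 0.02082 (leading, φ = -88.8°)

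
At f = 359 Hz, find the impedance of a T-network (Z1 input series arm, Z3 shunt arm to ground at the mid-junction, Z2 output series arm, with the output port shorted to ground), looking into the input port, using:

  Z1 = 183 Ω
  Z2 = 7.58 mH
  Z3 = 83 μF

Step 1 — Angular frequency: ω = 2π·f = 2π·359 = 2256 rad/s.
Step 2 — Component impedances:
  Z1: Z = R = 183 Ω
  Z2: Z = jωL = j·2256·0.00758 = 0 + j17.1 Ω
  Z3: Z = 1/(jωC) = -j/(ω·C) = 0 - j5.341 Ω
Step 3 — With the output port shorted to ground, the output series arm Z2 runs from the junction to ground; the shunt arm Z3 also runs from the junction to ground. They appear in parallel: Z3 || Z2 = 0 - j7.768 Ω.
Step 4 — Series with input arm Z1: Z_in = Z1 + (Z3 || Z2) = 183 - j7.768 Ω = 183.2∠-2.4° Ω.

Z = 183 - j7.768 Ω = 183.2∠-2.4° Ω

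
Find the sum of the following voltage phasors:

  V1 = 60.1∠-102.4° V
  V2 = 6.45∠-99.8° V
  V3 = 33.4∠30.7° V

Step 1 — Convert each phasor to rectangular form:
  V1 = 60.1·(cos(-102.4°) + j·sin(-102.4°)) = -12.91 - j58.7 V
  V2 = 6.45·(cos(-99.8°) + j·sin(-99.8°)) = -1.098 - j6.356 V
  V3 = 33.4·(cos(30.7°) + j·sin(30.7°)) = 28.72 + j17.05 V
Step 2 — Sum components: V_total = 14.72 - j48 V.
Step 3 — Convert to polar: |V_total| = 50.21 V, ∠V_total = -73.0°.

V_total = 50.21∠-73.0° V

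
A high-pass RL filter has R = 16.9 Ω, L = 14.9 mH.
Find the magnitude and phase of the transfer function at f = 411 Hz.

Step 1 — Angular frequency: ω = 2π·411 = 2582 rad/s.
Step 2 — Transfer function: H(jω) = jωL/(R + jωL).
Step 3 — Numerator jωL = j·38.48; denominator R + jωL = 16.9 + j38.48.
Step 4 — H = 0.8383 + j0.3682.
Step 5 — Magnitude: |H| = 0.9156 (-0.8 dB); phase: φ = 23.7°.

|H| = 0.9156 (-0.8 dB), φ = 23.7°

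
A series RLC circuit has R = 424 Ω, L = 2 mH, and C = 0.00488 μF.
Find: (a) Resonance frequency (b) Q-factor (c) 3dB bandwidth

Step 1 — Resonance: ω₀ = 1/√(LC) = 1/√(0.002·4.88e-09) = 3.201e+05 rad/s.
Step 2 — f₀ = ω₀/(2π) = 5.094e+04 Hz.
Step 3 — Series Q: Q = ω₀L/R = 3.201e+05·0.002/424 = 1.51.
Step 4 — Bandwidth: Δω = ω₀/Q = 2.12e+05 rad/s; BW = Δω/(2π) = 3.374e+04 Hz.

(a) f₀ = 5.094e+04 Hz  (b) Q = 1.51  (c) BW = 3.374e+04 Hz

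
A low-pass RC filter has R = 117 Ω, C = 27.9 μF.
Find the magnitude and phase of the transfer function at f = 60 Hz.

Step 1 — Angular frequency: ω = 2π·60 = 377 rad/s.
Step 2 — Transfer function: H(jω) = 1/(1 + jωRC).
Step 3 — Denominator: 1 + jωRC = 1 + j·377·117·2.79e-05 = 1 + j1.231.
Step 4 — H = 0.3977 - j0.4894.
Step 5 — Magnitude: |H| = 0.6306 (-4.0 dB); phase: φ = -50.9°.

|H| = 0.6306 (-4.0 dB), φ = -50.9°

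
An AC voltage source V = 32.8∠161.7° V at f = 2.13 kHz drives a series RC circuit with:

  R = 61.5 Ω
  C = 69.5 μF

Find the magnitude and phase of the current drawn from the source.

Step 1 — Angular frequency: ω = 2π·f = 2π·2130 = 1.338e+04 rad/s.
Step 2 — Component impedances:
  R: Z = R = 61.5 Ω
  C: Z = 1/(jωC) = -j/(ω·C) = 0 - j1.075 Ω
Step 3 — Series combination: Z_total = R + C = 61.5 - j1.075 Ω = 61.51∠-1.0° Ω.
Step 4 — Source phasor: V = 32.8∠161.7° V = -31.14 + j10.3 V.
Step 5 — Ohm's law: I = V / Z_total = (-31.14 + j10.3) / (61.5 - j1.075) = -0.5091 + j0.1586 A.
Step 6 — Convert to polar: |I| = 0.5333 A, ∠I = 162.7°.

I = 0.5333∠162.7° A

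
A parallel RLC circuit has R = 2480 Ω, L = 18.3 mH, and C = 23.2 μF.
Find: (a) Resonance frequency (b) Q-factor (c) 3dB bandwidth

Step 1 — Resonance: ω₀ = 1/√(LC) = 1/√(0.0183·2.32e-05) = 1535 rad/s.
Step 2 — f₀ = ω₀/(2π) = 244.3 Hz.
Step 3 — Parallel Q: Q = R/(ω₀L) = 2480/(1535·0.0183) = 88.3.
Step 4 — Bandwidth: Δω = ω₀/Q = 17.38 rad/s; BW = Δω/(2π) = 2.766 Hz.

(a) f₀ = 244.3 Hz  (b) Q = 88.3  (c) BW = 2.766 Hz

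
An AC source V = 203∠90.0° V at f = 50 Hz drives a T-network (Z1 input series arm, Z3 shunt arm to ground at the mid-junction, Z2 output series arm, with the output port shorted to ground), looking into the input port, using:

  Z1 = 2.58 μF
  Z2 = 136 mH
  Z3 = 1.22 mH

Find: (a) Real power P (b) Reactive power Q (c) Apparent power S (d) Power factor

Step 1 — Angular frequency: ω = 2π·f = 2π·50 = 314.2 rad/s.
Step 2 — Component impedances:
  Z1: Z = 1/(jωC) = -j/(ω·C) = 0 - j1234 Ω
  Z2: Z = jωL = j·314.2·0.136 = 0 + j42.73 Ω
  Z3: Z = jωL = j·314.2·0.00122 = 0 + j0.3833 Ω
Step 3 — With the output port shorted to ground, the output series arm Z2 runs from the junction to ground; the shunt arm Z3 also runs from the junction to ground. They appear in parallel: Z3 || Z2 = 0 + j0.3799 Ω.
Step 4 — Series with input arm Z1: Z_in = Z1 + (Z3 || Z2) = 0 - j1233 Ω = 1233∠-90.0° Ω.
Step 5 — Source phasor: V = 203∠90.0° V = 0 + j203 V.
Step 6 — Current: I = V / Z = -0.1646 A = 0.1646∠180.0° A.
Step 7 — Complex power: S = V·I* = 0 - j33.41 VA.
Step 8 — Real power: P = Re(S) = 0 W.
Step 9 — Reactive power: Q = Im(S) = -33.41 VAR.
Step 10 — Apparent power: |S| = 33.41 VA.
Step 11 — Power factor: PF = P/|S| = 0 (leading).

(a) P = 0 W  (b) Q = -33.41 VAR  (c) S = 33.41 VA  (d) PF = 0 (leading)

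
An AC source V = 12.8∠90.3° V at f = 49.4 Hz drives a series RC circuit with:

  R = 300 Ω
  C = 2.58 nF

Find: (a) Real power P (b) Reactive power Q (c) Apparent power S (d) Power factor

Step 1 — Angular frequency: ω = 2π·f = 2π·49.4 = 310.4 rad/s.
Step 2 — Component impedances:
  R: Z = R = 300 Ω
  C: Z = 1/(jωC) = -j/(ω·C) = 0 - j1.249e+06 Ω
Step 3 — Series combination: Z_total = R + C = 300 - j1.249e+06 Ω = 1.249e+06∠-90.0° Ω.
Step 4 — Source phasor: V = 12.8∠90.3° V = -0.06702 + j12.8 V.
Step 5 — Current: I = V / Z = -1.025e-05 - j5.121e-08 A = 1.025e-05∠-179.7° A.
Step 6 — Complex power: S = V·I* = 3.152e-08 - j0.0001312 VA.
Step 7 — Real power: P = Re(S) = 3.152e-08 W.
Step 8 — Reactive power: Q = Im(S) = -0.0001312 VAR.
Step 9 — Apparent power: |S| = 0.0001312 VA.
Step 10 — Power factor: PF = P/|S| = 0.0002402 (leading).

(a) P = 3.152e-08 W  (b) Q = -0.0001312 VAR  (c) S = 0.0001312 VA  (d) PF = 0.0002402 (leading)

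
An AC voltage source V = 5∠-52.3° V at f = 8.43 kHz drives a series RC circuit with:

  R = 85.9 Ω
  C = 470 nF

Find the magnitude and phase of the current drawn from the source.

Step 1 — Angular frequency: ω = 2π·f = 2π·8430 = 5.297e+04 rad/s.
Step 2 — Component impedances:
  R: Z = R = 85.9 Ω
  C: Z = 1/(jωC) = -j/(ω·C) = 0 - j40.17 Ω
Step 3 — Series combination: Z_total = R + C = 85.9 - j40.17 Ω = 94.83∠-25.1° Ω.
Step 4 — Source phasor: V = 5∠-52.3° V = 3.058 - j3.956 V.
Step 5 — Ohm's law: I = V / Z_total = (3.058 - j3.956) / (85.9 - j40.17) = 0.04688 - j0.02413 A.
Step 6 — Convert to polar: |I| = 0.05273 A, ∠I = -27.2°.

I = 0.05273∠-27.2° A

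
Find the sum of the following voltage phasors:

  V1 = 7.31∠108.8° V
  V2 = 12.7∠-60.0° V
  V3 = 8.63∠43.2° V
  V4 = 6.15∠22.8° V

Step 1 — Convert each phasor to rectangular form:
  V1 = 7.31·(cos(108.8°) + j·sin(108.8°)) = -2.356 + j6.92 V
  V2 = 12.7·(cos(-60.0°) + j·sin(-60.0°)) = 6.35 - j11 V
  V3 = 8.63·(cos(43.2°) + j·sin(43.2°)) = 6.291 + j5.908 V
  V4 = 6.15·(cos(22.8°) + j·sin(22.8°)) = 5.669 + j2.383 V
Step 2 — Sum components: V_total = 15.95 + j4.212 V.
Step 3 — Convert to polar: |V_total| = 16.5 V, ∠V_total = 14.8°.

V_total = 16.5∠14.8° V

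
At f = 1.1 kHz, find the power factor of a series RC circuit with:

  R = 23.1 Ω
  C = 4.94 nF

Step 1 — Angular frequency: ω = 2π·f = 2π·1100 = 6912 rad/s.
Step 2 — Component impedances:
  R: Z = R = 23.1 Ω
  C: Z = 1/(jωC) = -j/(ω·C) = 0 - j2.929e+04 Ω
Step 3 — Series combination: Z_total = R + C = 23.1 - j2.929e+04 Ω = 2.929e+04∠-90.0° Ω.
Step 4 — Power factor: PF = cos(φ) = Re(Z)/|Z| = 23.1/2.929e+04 = 0.0007887.
Step 5 — Type: Im(Z) = -2.929e+04 ⇒ leading (phase φ = -90.0°).

PF = 0.0007887 (leading, φ = -90.0°)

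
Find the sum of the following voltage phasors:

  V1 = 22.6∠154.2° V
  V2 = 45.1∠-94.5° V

Step 1 — Convert each phasor to rectangular form:
  V1 = 22.6·(cos(154.2°) + j·sin(154.2°)) = -20.35 + j9.836 V
  V2 = 45.1·(cos(-94.5°) + j·sin(-94.5°)) = -3.539 - j44.96 V
Step 2 — Sum components: V_total = -23.89 - j35.12 V.
Step 3 — Convert to polar: |V_total| = 42.48 V, ∠V_total = -124.2°.

V_total = 42.48∠-124.2° V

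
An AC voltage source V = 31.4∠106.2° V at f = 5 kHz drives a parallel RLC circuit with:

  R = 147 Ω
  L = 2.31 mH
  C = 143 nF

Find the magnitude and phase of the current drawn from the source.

Step 1 — Angular frequency: ω = 2π·f = 2π·5000 = 3.142e+04 rad/s.
Step 2 — Component impedances:
  R: Z = R = 147 Ω
  L: Z = jωL = j·3.142e+04·0.00231 = 0 + j72.57 Ω
  C: Z = 1/(jωC) = -j/(ω·C) = 0 - j222.6 Ω
Step 3 — Parallel combination: 1/Z_total = 1/R + 1/L + 1/C; Z_total = 51.33 + j70.08 Ω = 86.87∠53.8° Ω.
Step 4 — Source phasor: V = 31.4∠106.2° V = -8.76 + j30.15 V.
Step 5 — Ohm's law: I = V / Z_total = (-8.76 + j30.15) / (51.33 + j70.08) = 0.2204 + j0.2865 A.
Step 6 — Convert to polar: |I| = 0.3615 A, ∠I = 52.4°.

I = 0.3615∠52.4° A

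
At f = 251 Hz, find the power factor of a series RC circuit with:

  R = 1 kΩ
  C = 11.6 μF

Step 1 — Angular frequency: ω = 2π·f = 2π·251 = 1577 rad/s.
Step 2 — Component impedances:
  R: Z = R = 1000 Ω
  C: Z = 1/(jωC) = -j/(ω·C) = 0 - j54.66 Ω
Step 3 — Series combination: Z_total = R + C = 1000 - j54.66 Ω = 1001∠-3.1° Ω.
Step 4 — Power factor: PF = cos(φ) = Re(Z)/|Z| = 1000/1001.5 = 0.9985.
Step 5 — Type: Im(Z) = -54.66 ⇒ leading (phase φ = -3.1°).

PF = 0.9985 (leading, φ = -3.1°)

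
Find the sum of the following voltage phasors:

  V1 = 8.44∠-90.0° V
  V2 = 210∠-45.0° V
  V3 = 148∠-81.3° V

Step 1 — Convert each phasor to rectangular form:
  V1 = 8.44·(cos(-90.0°) + j·sin(-90.0°)) = 0 - j8.44 V
  V2 = 210·(cos(-45.0°) + j·sin(-45.0°)) = 148.5 - j148.5 V
  V3 = 148·(cos(-81.3°) + j·sin(-81.3°)) = 22.39 - j146.3 V
Step 2 — Sum components: V_total = 170.9 - j303.2 V.
Step 3 — Convert to polar: |V_total| = 348.1 V, ∠V_total = -60.6°.

V_total = 348.1∠-60.6° V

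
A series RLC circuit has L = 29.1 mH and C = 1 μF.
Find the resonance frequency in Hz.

Step 1 — Resonance condition Im(Z)=0 gives ω₀ = 1/√(LC).
Step 2 — ω₀ = 1/√(0.0291·1e-06) = 5862 rad/s.
Step 3 — f₀ = ω₀/(2π) = 933 Hz.

f₀ = 933 Hz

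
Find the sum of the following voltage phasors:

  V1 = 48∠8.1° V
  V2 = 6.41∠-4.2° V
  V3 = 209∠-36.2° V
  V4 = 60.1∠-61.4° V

Step 1 — Convert each phasor to rectangular form:
  V1 = 48·(cos(8.1°) + j·sin(8.1°)) = 47.52 + j6.763 V
  V2 = 6.41·(cos(-4.2°) + j·sin(-4.2°)) = 6.393 - j0.4695 V
  V3 = 209·(cos(-36.2°) + j·sin(-36.2°)) = 168.7 - j123.4 V
  V4 = 60.1·(cos(-61.4°) + j·sin(-61.4°)) = 28.77 - j52.77 V
Step 2 — Sum components: V_total = 251.3 - j169.9 V.
Step 3 — Convert to polar: |V_total| = 303.4 V, ∠V_total = -34.1°.

V_total = 303.4∠-34.1° V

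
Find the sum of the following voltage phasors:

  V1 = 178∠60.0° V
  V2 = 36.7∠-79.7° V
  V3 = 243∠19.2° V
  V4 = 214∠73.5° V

Step 1 — Convert each phasor to rectangular form:
  V1 = 178·(cos(60.0°) + j·sin(60.0°)) = 89 + j154.2 V
  V2 = 36.7·(cos(-79.7°) + j·sin(-79.7°)) = 6.562 - j36.11 V
  V3 = 243·(cos(19.2°) + j·sin(19.2°)) = 229.5 + j79.91 V
  V4 = 214·(cos(73.5°) + j·sin(73.5°)) = 60.78 + j205.2 V
Step 2 — Sum components: V_total = 385.8 + j403.1 V.
Step 3 — Convert to polar: |V_total| = 558 V, ∠V_total = 46.3°.

V_total = 558∠46.3° V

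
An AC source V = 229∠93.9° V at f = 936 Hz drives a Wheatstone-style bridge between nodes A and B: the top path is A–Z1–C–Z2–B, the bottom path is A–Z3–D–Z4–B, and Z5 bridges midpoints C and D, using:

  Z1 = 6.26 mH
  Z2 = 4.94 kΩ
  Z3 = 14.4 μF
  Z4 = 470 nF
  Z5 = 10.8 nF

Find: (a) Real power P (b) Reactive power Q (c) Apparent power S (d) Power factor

Step 1 — Angular frequency: ω = 2π·f = 2π·936 = 5881 rad/s.
Step 2 — Component impedances:
  Z1: Z = jωL = j·5881·0.00626 = 0 + j36.82 Ω
  Z2: Z = R = 4940 Ω
  Z3: Z = 1/(jωC) = -j/(ω·C) = 0 - j11.81 Ω
  Z4: Z = 1/(jωC) = -j/(ω·C) = 0 - j361.8 Ω
  Z5: Z = 1/(jωC) = -j/(ω·C) = 0 - j1.574e+04 Ω
Step 3 — Bridge requires nodal analysis (the Z5 bridge couples midpoints C and D, so the two paths cannot be reduced to a simple series/parallel combination). Setting node B to ground and injecting 1 A at node A, the 3-node admittance system at A, C, D solves to V_A = Z_AB = 28.13 - j371.7 Ω = 372.7∠-85.7° Ω.
Step 4 — Source phasor: V = 229∠93.9° V = -15.58 + j228.5 V.
Step 5 — Current: I = V / Z = -0.6144 + j0.004584 A = 0.6144∠179.6° A.
Step 6 — Complex power: S = V·I* = 10.62 - j140.3 VA.
Step 7 — Real power: P = Re(S) = 10.62 W.
Step 8 — Reactive power: Q = Im(S) = -140.3 VAR.
Step 9 — Apparent power: |S| = 140.7 VA.
Step 10 — Power factor: PF = P/|S| = 0.07546 (leading).

(a) P = 10.62 W  (b) Q = -140.3 VAR  (c) S = 140.7 VA  (d) PF = 0.07546 (leading)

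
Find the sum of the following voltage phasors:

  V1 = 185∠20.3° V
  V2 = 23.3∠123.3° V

Step 1 — Convert each phasor to rectangular form:
  V1 = 185·(cos(20.3°) + j·sin(20.3°)) = 173.5 + j64.18 V
  V2 = 23.3·(cos(123.3°) + j·sin(123.3°)) = -12.79 + j19.47 V
Step 2 — Sum components: V_total = 160.7 + j83.66 V.
Step 3 — Convert to polar: |V_total| = 181.2 V, ∠V_total = 27.5°.

V_total = 181.2∠27.5° V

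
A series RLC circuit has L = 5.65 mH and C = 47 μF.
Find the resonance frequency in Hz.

Step 1 — Resonance condition Im(Z)=0 gives ω₀ = 1/√(LC).
Step 2 — ω₀ = 1/√(0.00565·4.7e-05) = 1941 rad/s.
Step 3 — f₀ = ω₀/(2π) = 308.8 Hz.

f₀ = 308.8 Hz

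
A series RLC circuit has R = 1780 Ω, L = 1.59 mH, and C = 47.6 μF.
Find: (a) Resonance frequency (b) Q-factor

Step 1 — Resonance condition Im(Z)=0 gives ω₀ = 1/√(LC).
Step 2 — ω₀ = 1/√(0.00159·4.76e-05) = 3635 rad/s.
Step 3 — f₀ = ω₀/(2π) = 578.5 Hz.
Step 4 — Series Q: Q = ω₀L/R = 3635·0.00159/1780 = 0.003247.

(a) f₀ = 578.5 Hz  (b) Q = 0.003247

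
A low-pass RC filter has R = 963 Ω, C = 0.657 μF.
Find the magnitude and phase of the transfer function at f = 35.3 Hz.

Step 1 — Angular frequency: ω = 2π·35.3 = 221.8 rad/s.
Step 2 — Transfer function: H(jω) = 1/(1 + jωRC).
Step 3 — Denominator: 1 + jωRC = 1 + j·221.8·963·6.57e-07 = 1 + j0.1403.
Step 4 — H = 0.9807 - j0.1376.
Step 5 — Magnitude: |H| = 0.9903 (-0.1 dB); phase: φ = -8.0°.

|H| = 0.9903 (-0.1 dB), φ = -8.0°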